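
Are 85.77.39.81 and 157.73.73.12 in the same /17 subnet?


Mask: 255.255.128.0
85.77.39.81 AND mask = 85.77.0.0
157.73.73.12 AND mask = 157.73.0.0
No, different subnets (85.77.0.0 vs 157.73.0.0)


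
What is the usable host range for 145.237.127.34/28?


Network: 145.237.127.32
Broadcast: 145.237.127.47
First usable = network + 1
Last usable = broadcast - 1
Range: 145.237.127.33 to 145.237.127.46


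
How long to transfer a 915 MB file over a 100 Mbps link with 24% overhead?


Effective throughput = 100 * (1 - 24/100) = 76 Mbps
File size in Mb = 915 * 8 = 7320 Mb
Time = 7320 / 76
Time = 96.3158 seconds


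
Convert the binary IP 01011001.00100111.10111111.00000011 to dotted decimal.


01011001 = 89
00100111 = 39
10111111 = 191
00000011 = 3
IP: 89.39.191.3


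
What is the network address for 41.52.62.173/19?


IP:   00101001.00110100.00111110.10101101
Mask: 11111111.11111111.11100000.00000000
AND operation:
Net:  00101001.00110100.00100000.00000000
Network: 41.52.32.0/19


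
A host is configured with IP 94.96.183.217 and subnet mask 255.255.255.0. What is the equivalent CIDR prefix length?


Binary: 11111111.11111111.11111111.00000000
Count leading 1s
Prefix: /24


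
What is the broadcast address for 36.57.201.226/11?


Network: 36.32.0.0/11
Host bits = 21
Set all host bits to 1:
Broadcast: 36.63.255.255


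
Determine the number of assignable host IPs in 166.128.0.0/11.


Host bits = 32 - 11 = 21
Total addresses = 2^21 = 2097152
Usable = total - 2 (network and broadcast)
Usable hosts: 2097150


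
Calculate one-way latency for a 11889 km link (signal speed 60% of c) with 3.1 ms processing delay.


Speed = 0.6 * 3e5 km/s = 180000 km/s
Propagation delay = 11889 / 180000 = 0.066 s = 66.05 ms
Processing delay = 3.1 ms
Total one-way latency = 69.15 ms


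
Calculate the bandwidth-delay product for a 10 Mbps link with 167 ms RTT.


BDP = bandwidth * RTT
= 10 Mbps * 167 ms
= 10 * 1e6 * 167 / 1000 bits
= 1670000 bits
= 208750 bytes
= 203.8574 KB
BDP = 1670000 bits (208750 bytes)


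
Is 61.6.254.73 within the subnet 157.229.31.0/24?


Subnet network: 157.229.31.0
Test IP AND mask: 61.6.254.0
No, 61.6.254.73 is not in 157.229.31.0/24


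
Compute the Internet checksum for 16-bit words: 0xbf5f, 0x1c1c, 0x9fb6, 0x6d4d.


Sum all words (with carry folding):
+ 0xbf5f = 0xbf5f
+ 0x1c1c = 0xdb7b
+ 0x9fb6 = 0x7b32
+ 0x6d4d = 0xe87f
One's complement: ~0xe87f
Checksum = 0x1780


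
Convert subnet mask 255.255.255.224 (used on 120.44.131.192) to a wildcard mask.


Subnet mask: 255.255.255.224
Wildcard = 255.255.255.255 - subnet mask
255 - 255 = 0
255 - 255 = 0
255 - 255 = 0
255 - 224 = 31
Wildcard: 0.0.0.31


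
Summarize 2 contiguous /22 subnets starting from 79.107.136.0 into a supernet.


Original prefix: /22
Number of subnets: 2 = 2^1
New prefix = 22 - 1 = 21
Supernet: 79.107.136.0/21


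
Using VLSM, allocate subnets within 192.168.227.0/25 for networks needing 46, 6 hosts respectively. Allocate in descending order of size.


46 hosts -> /26 (62 usable): 192.168.227.0/26
6 hosts -> /29 (6 usable): 192.168.227.64/29
Allocation: 192.168.227.0/26 (46 hosts, 62 usable); 192.168.227.64/29 (6 hosts, 6 usable)


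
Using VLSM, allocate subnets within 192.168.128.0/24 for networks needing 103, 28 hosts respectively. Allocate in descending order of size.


103 hosts -> /25 (126 usable): 192.168.128.0/25
28 hosts -> /27 (30 usable): 192.168.128.128/27
Allocation: 192.168.128.0/25 (103 hosts, 126 usable); 192.168.128.128/27 (28 hosts, 30 usable)


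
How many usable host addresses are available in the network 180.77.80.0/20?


Host bits = 32 - 20 = 12
Total addresses = 2^12 = 4096
Usable = total - 2 (network and broadcast)
Usable hosts: 4094


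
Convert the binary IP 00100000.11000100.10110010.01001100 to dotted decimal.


00100000 = 32
11000100 = 196
10110010 = 178
01001100 = 76
IP: 32.196.178.76


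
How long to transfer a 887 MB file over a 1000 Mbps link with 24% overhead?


Effective throughput = 1000 * (1 - 24/100) = 760 Mbps
File size in Mb = 887 * 8 = 7096 Mb
Time = 7096 / 760
Time = 9.3368 seconds


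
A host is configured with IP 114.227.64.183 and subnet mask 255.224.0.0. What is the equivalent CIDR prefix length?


Binary: 11111111.11100000.00000000.00000000
Count leading 1s
Prefix: /11


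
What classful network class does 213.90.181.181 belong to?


First octet: 213
Binary: 11010101
110xxxxx -> Class C (192-223)
Class C, default mask 255.255.255.0 (/24)


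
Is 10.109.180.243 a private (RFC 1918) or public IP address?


RFC 1918 private ranges:
  10.0.0.0/8 (10.0.0.0 - 10.255.255.255)
  172.16.0.0/12 (172.16.0.0 - 172.31.255.255)
  192.168.0.0/16 (192.168.0.0 - 192.168.255.255)
Private (in 10.0.0.0/8)


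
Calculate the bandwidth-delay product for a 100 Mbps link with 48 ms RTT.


BDP = bandwidth * RTT
= 100 Mbps * 48 ms
= 100 * 1e6 * 48 / 1000 bits
= 4800000 bits
= 600000 bytes
= 585.9375 KB
BDP = 4800000 bits (600000 bytes)


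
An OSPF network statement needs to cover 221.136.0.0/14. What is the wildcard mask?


Subnet mask: 255.252.0.0
Wildcard = 255.255.255.255 - subnet mask
255 - 255 = 0
255 - 252 = 3
255 - 0 = 255
255 - 0 = 255
Wildcard: 0.3.255.255


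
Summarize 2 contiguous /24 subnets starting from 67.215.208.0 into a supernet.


Original prefix: /24
Number of subnets: 2 = 2^1
New prefix = 24 - 1 = 23
Supernet: 67.215.208.0/23


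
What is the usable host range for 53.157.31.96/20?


Network: 53.157.16.0
Broadcast: 53.157.31.255
First usable = network + 1
Last usable = broadcast - 1
Range: 53.157.16.1 to 53.157.31.254


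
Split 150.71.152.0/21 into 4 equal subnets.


New prefix = 21 + 2 = 23
Each subnet has 512 addresses
  150.71.152.0/23
  150.71.154.0/23
  150.71.156.0/23
  150.71.158.0/23
Subnets: 150.71.152.0/23, 150.71.154.0/23, 150.71.156.0/23, 150.71.158.0/23


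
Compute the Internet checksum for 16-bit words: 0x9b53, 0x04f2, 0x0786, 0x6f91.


Sum all words (with carry folding):
+ 0x9b53 = 0x9b53
+ 0x04f2 = 0xa045
+ 0x0786 = 0xa7cb
+ 0x6f91 = 0x175d
One's complement: ~0x175d
Checksum = 0xe8a2


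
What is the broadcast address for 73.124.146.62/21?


Network: 73.124.144.0/21
Host bits = 11
Set all host bits to 1:
Broadcast: 73.124.151.255


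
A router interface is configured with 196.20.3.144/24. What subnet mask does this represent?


/24 means 24 network bits, 8 host bits
Binary: 11111111111111111111111100000000
Mask: 255.255.255.0


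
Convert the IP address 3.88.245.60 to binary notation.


3 = 00000011
88 = 01011000
245 = 11110101
60 = 00111100
Binary: 00000011.01011000.11110101.00111100


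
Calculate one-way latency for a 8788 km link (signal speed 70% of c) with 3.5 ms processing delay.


Speed = 0.7 * 3e5 km/s = 210000 km/s
Propagation delay = 8788 / 210000 = 0.0418 s = 41.8476 ms
Processing delay = 3.5 ms
Total one-way latency = 45.3476 ms


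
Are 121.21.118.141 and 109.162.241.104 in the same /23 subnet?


Mask: 255.255.254.0
121.21.118.141 AND mask = 121.21.118.0
109.162.241.104 AND mask = 109.162.240.0
No, different subnets (121.21.118.0 vs 109.162.240.0)


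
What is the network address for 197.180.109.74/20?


IP:   11000101.10110100.01101101.01001010
Mask: 11111111.11111111.11110000.00000000
AND operation:
Net:  11000101.10110100.01100000.00000000
Network: 197.180.96.0/20


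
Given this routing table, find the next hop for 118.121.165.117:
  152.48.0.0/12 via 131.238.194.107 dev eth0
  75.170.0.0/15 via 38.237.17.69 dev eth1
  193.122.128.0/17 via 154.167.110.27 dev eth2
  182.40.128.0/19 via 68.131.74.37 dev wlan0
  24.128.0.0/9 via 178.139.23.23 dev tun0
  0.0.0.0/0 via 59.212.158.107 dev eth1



Longest prefix match for 118.121.165.117:
  /12 152.48.0.0: no
  /15 75.170.0.0: no
  /17 193.122.128.0: no
  /19 182.40.128.0: no
  /9 24.128.0.0: no
  /0 0.0.0.0: MATCH
Selected: next-hop 59.212.158.107 via eth1 (matched /0)


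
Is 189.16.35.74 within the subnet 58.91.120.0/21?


Subnet network: 58.91.120.0
Test IP AND mask: 189.16.32.0
No, 189.16.35.74 is not in 58.91.120.0/21


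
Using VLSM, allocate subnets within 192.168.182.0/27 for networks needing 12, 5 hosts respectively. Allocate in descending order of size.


12 hosts -> /28 (14 usable): 192.168.182.0/28
5 hosts -> /29 (6 usable): 192.168.182.16/29
Allocation: 192.168.182.0/28 (12 hosts, 14 usable); 192.168.182.16/29 (5 hosts, 6 usable)


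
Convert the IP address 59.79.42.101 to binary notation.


59 = 00111011
79 = 01001111
42 = 00101010
101 = 01100101
Binary: 00111011.01001111.00101010.01100101


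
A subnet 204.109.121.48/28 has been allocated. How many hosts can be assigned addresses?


Host bits = 32 - 28 = 4
Total addresses = 2^4 = 16
Usable = total - 2 (network and broadcast)
Usable hosts: 14


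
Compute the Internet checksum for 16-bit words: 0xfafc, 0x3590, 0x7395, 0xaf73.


Sum all words (with carry folding):
+ 0xfafc = 0xfafc
+ 0x3590 = 0x308d
+ 0x7395 = 0xa422
+ 0xaf73 = 0x5396
One's complement: ~0x5396
Checksum = 0xac69


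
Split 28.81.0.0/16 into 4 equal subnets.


New prefix = 16 + 2 = 18
Each subnet has 16384 addresses
  28.81.0.0/18
  28.81.64.0/18
  28.81.128.0/18
  28.81.192.0/18
Subnets: 28.81.0.0/18, 28.81.64.0/18, 28.81.128.0/18, 28.81.192.0/18


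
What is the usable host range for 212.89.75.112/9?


Network: 212.0.0.0
Broadcast: 212.127.255.255
First usable = network + 1
Last usable = broadcast - 1
Range: 212.0.0.1 to 212.127.255.254


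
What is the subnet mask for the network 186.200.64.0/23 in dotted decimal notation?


/23 means 23 network bits, 9 host bits
Binary: 11111111111111111111111000000000
Mask: 255.255.254.0


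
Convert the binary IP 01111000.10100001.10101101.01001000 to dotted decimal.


01111000 = 120
10100001 = 161
10101101 = 173
01001000 = 72
IP: 120.161.173.72


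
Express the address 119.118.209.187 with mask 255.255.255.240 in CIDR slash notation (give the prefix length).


Binary: 11111111.11111111.11111111.11110000
Count leading 1s
Prefix: /28


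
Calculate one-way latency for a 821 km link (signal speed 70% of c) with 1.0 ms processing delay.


Speed = 0.7 * 3e5 km/s = 210000 km/s
Propagation delay = 821 / 210000 = 0.0039 s = 3.9095 ms
Processing delay = 1.0 ms
Total one-way latency = 4.9095 ms


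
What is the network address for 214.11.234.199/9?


IP:   11010110.00001011.11101010.11000111
Mask: 11111111.10000000.00000000.00000000
AND operation:
Net:  11010110.00000000.00000000.00000000
Network: 214.0.0.0/9


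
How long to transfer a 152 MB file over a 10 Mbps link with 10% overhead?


Effective throughput = 10 * (1 - 10/100) = 9 Mbps
File size in Mb = 152 * 8 = 1216 Mb
Time = 1216 / 9
Time = 135.1111 seconds


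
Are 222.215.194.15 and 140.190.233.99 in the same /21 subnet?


Mask: 255.255.248.0
222.215.194.15 AND mask = 222.215.192.0
140.190.233.99 AND mask = 140.190.232.0
No, different subnets (222.215.192.0 vs 140.190.232.0)


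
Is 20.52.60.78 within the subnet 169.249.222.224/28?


Subnet network: 169.249.222.224
Test IP AND mask: 20.52.60.64
No, 20.52.60.78 is not in 169.249.222.224/28


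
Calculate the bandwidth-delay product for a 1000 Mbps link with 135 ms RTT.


BDP = bandwidth * RTT
= 1000 Mbps * 135 ms
= 1000 * 1e6 * 135 / 1000 bits
= 135000000 bits
= 16875000 bytes
= 16479.4922 KB
BDP = 135000000 bits (16875000 bytes)


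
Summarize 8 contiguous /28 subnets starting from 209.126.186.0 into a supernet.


Original prefix: /28
Number of subnets: 8 = 2^3
New prefix = 28 - 3 = 25
Supernet: 209.126.186.0/25


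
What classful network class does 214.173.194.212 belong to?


First octet: 214
Binary: 11010110
110xxxxx -> Class C (192-223)
Class C, default mask 255.255.255.0 (/24)


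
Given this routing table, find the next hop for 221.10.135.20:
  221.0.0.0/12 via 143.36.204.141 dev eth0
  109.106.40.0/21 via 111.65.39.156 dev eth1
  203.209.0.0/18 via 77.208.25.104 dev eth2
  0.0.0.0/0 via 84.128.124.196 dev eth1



Longest prefix match for 221.10.135.20:
  /12 221.0.0.0: MATCH
  /21 109.106.40.0: no
  /18 203.209.0.0: no
  /0 0.0.0.0: MATCH
Selected: next-hop 143.36.204.141 via eth0 (matched /12)


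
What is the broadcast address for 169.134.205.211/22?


Network: 169.134.204.0/22
Host bits = 10
Set all host bits to 1:
Broadcast: 169.134.207.255


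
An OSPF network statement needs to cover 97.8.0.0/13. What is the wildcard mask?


Subnet mask: 255.248.0.0
Wildcard = 255.255.255.255 - subnet mask
255 - 255 = 0
255 - 248 = 7
255 - 0 = 255
255 - 0 = 255
Wildcard: 0.7.255.255


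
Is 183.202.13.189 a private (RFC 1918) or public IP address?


RFC 1918 private ranges:
  10.0.0.0/8 (10.0.0.0 - 10.255.255.255)
  172.16.0.0/12 (172.16.0.0 - 172.31.255.255)
  192.168.0.0/16 (192.168.0.0 - 192.168.255.255)
Public (not in any RFC 1918 range)


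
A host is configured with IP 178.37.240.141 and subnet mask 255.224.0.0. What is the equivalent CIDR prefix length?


Binary: 11111111.11100000.00000000.00000000
Count leading 1s
Prefix: /11


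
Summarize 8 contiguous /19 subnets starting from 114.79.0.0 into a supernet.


Original prefix: /19
Number of subnets: 8 = 2^3
New prefix = 19 - 3 = 16
Supernet: 114.79.0.0/16


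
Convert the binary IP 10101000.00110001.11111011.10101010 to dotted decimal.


10101000 = 168
00110001 = 49
11111011 = 251
10101010 = 170
IP: 168.49.251.170


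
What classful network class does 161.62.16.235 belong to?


First octet: 161
Binary: 10100001
10xxxxxx -> Class B (128-191)
Class B, default mask 255.255.0.0 (/16)


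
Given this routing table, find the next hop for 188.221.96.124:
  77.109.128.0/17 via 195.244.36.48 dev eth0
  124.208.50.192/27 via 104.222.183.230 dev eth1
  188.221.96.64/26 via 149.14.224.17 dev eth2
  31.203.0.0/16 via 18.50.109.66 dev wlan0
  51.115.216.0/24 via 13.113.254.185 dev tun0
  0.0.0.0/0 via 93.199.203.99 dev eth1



Longest prefix match for 188.221.96.124:
  /17 77.109.128.0: no
  /27 124.208.50.192: no
  /26 188.221.96.64: MATCH
  /16 31.203.0.0: no
  /24 51.115.216.0: no
  /0 0.0.0.0: MATCH
Selected: next-hop 149.14.224.17 via eth2 (matched /26)


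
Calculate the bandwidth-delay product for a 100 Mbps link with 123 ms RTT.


BDP = bandwidth * RTT
= 100 Mbps * 123 ms
= 100 * 1e6 * 123 / 1000 bits
= 12300000 bits
= 1537500 bytes
= 1501.4648 KB
BDP = 12300000 bits (1537500 bytes)


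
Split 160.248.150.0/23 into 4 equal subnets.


New prefix = 23 + 2 = 25
Each subnet has 128 addresses
  160.248.150.0/25
  160.248.150.128/25
  160.248.151.0/25
  160.248.151.128/25
Subnets: 160.248.150.0/25, 160.248.150.128/25, 160.248.151.0/25, 160.248.151.128/25


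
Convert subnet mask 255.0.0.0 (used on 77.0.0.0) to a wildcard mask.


Subnet mask: 255.0.0.0
Wildcard = 255.255.255.255 - subnet mask
255 - 255 = 0
255 - 0 = 255
255 - 0 = 255
255 - 0 = 255
Wildcard: 0.255.255.255


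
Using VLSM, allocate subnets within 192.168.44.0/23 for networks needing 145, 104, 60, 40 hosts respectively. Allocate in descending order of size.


145 hosts -> /24 (254 usable): 192.168.44.0/24
104 hosts -> /25 (126 usable): 192.168.45.0/25
60 hosts -> /26 (62 usable): 192.168.45.128/26
40 hosts -> /26 (62 usable): 192.168.45.192/26
Allocation: 192.168.44.0/24 (145 hosts, 254 usable); 192.168.45.0/25 (104 hosts, 126 usable); 192.168.45.128/26 (60 hosts, 62 usable); 192.168.45.192/26 (40 hosts, 62 usable)


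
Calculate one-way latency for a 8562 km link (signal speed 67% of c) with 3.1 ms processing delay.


Speed = 0.67 * 3e5 km/s = 201000 km/s
Propagation delay = 8562 / 201000 = 0.0426 s = 42.597 ms
Processing delay = 3.1 ms
Total one-way latency = 45.697 ms


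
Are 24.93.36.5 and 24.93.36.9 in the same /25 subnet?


Mask: 255.255.255.128
24.93.36.5 AND mask = 24.93.36.0
24.93.36.9 AND mask = 24.93.36.0
Yes, same subnet (24.93.36.0)


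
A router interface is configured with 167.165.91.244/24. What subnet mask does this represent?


/24 means 24 network bits, 8 host bits
Binary: 11111111111111111111111100000000
Mask: 255.255.255.0


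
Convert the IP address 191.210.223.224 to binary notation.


191 = 10111111
210 = 11010010
223 = 11011111
224 = 11100000
Binary: 10111111.11010010.11011111.11100000


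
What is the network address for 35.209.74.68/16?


IP:   00100011.11010001.01001010.01000100
Mask: 11111111.11111111.00000000.00000000
AND operation:
Net:  00100011.11010001.00000000.00000000
Network: 35.209.0.0/16


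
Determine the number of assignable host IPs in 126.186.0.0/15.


Host bits = 32 - 15 = 17
Total addresses = 2^17 = 131072
Usable = total - 2 (network and broadcast)
Usable hosts: 131070


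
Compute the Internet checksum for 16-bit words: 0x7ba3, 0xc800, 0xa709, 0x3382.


Sum all words (with carry folding):
+ 0x7ba3 = 0x7ba3
+ 0xc800 = 0x43a4
+ 0xa709 = 0xeaad
+ 0x3382 = 0x1e30
One's complement: ~0x1e30
Checksum = 0xe1cf


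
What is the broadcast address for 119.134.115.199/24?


Network: 119.134.115.0/24
Host bits = 8
Set all host bits to 1:
Broadcast: 119.134.115.255


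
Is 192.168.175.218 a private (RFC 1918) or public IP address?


RFC 1918 private ranges:
  10.0.0.0/8 (10.0.0.0 - 10.255.255.255)
  172.16.0.0/12 (172.16.0.0 - 172.31.255.255)
  192.168.0.0/16 (192.168.0.0 - 192.168.255.255)
Private (in 192.168.0.0/16)


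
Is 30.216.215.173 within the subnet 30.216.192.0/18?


Subnet network: 30.216.192.0
Test IP AND mask: 30.216.192.0
Yes, 30.216.215.173 is in 30.216.192.0/18


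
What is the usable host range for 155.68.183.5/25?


Network: 155.68.183.0
Broadcast: 155.68.183.127
First usable = network + 1
Last usable = broadcast - 1
Range: 155.68.183.1 to 155.68.183.126


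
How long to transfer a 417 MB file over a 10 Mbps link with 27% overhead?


Effective throughput = 10 * (1 - 27/100) = 7.3 Mbps
File size in Mb = 417 * 8 = 3336 Mb
Time = 3336 / 7.3
Time = 456.9863 seconds


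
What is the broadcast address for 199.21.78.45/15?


Network: 199.20.0.0/15
Host bits = 17
Set all host bits to 1:
Broadcast: 199.21.255.255


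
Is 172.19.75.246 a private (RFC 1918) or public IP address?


RFC 1918 private ranges:
  10.0.0.0/8 (10.0.0.0 - 10.255.255.255)
  172.16.0.0/12 (172.16.0.0 - 172.31.255.255)
  192.168.0.0/16 (192.168.0.0 - 192.168.255.255)
Private (in 172.16.0.0/12)


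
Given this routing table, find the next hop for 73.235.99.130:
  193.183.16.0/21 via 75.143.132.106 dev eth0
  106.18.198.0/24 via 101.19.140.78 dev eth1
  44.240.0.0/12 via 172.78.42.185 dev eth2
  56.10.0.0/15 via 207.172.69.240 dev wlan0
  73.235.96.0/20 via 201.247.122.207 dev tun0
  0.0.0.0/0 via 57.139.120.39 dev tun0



Longest prefix match for 73.235.99.130:
  /21 193.183.16.0: no
  /24 106.18.198.0: no
  /12 44.240.0.0: no
  /15 56.10.0.0: no
  /20 73.235.96.0: MATCH
  /0 0.0.0.0: MATCH
Selected: next-hop 201.247.122.207 via tun0 (matched /20)


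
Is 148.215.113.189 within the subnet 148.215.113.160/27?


Subnet network: 148.215.113.160
Test IP AND mask: 148.215.113.160
Yes, 148.215.113.189 is in 148.215.113.160/27


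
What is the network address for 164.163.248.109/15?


IP:   10100100.10100011.11111000.01101101
Mask: 11111111.11111110.00000000.00000000
AND operation:
Net:  10100100.10100010.00000000.00000000
Network: 164.162.0.0/15


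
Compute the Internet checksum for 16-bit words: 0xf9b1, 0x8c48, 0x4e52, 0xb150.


Sum all words (with carry folding):
+ 0xf9b1 = 0xf9b1
+ 0x8c48 = 0x85fa
+ 0x4e52 = 0xd44c
+ 0xb150 = 0x859d
One's complement: ~0x859d
Checksum = 0x7a62


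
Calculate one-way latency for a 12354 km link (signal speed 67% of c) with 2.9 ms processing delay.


Speed = 0.67 * 3e5 km/s = 201000 km/s
Propagation delay = 12354 / 201000 = 0.0615 s = 61.4627 ms
Processing delay = 2.9 ms
Total one-way latency = 64.3627 ms


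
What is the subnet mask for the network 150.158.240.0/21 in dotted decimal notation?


/21 means 21 network bits, 11 host bits
Binary: 11111111111111111111100000000000
Mask: 255.255.248.0


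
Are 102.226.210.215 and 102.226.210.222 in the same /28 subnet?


Mask: 255.255.255.240
102.226.210.215 AND mask = 102.226.210.208
102.226.210.222 AND mask = 102.226.210.208
Yes, same subnet (102.226.210.208)


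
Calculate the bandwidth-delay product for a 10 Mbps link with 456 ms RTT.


BDP = bandwidth * RTT
= 10 Mbps * 456 ms
= 10 * 1e6 * 456 / 1000 bits
= 4560000 bits
= 570000 bytes
= 556.6406 KB
BDP = 4560000 bits (570000 bytes)


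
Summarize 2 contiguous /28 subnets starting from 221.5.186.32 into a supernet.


Original prefix: /28
Number of subnets: 2 = 2^1
New prefix = 28 - 1 = 27
Supernet: 221.5.186.32/27


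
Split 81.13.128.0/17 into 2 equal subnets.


New prefix = 17 + 1 = 18
Each subnet has 16384 addresses
  81.13.128.0/18
  81.13.192.0/18
Subnets: 81.13.128.0/18, 81.13.192.0/18


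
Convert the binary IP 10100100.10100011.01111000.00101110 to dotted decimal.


10100100 = 164
10100011 = 163
01111000 = 120
00101110 = 46
IP: 164.163.120.46


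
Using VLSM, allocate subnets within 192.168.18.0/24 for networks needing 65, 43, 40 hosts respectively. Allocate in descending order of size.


65 hosts -> /25 (126 usable): 192.168.18.0/25
43 hosts -> /26 (62 usable): 192.168.18.128/26
40 hosts -> /26 (62 usable): 192.168.18.192/26
Allocation: 192.168.18.0/25 (65 hosts, 126 usable); 192.168.18.128/26 (43 hosts, 62 usable); 192.168.18.192/26 (40 hosts, 62 usable)


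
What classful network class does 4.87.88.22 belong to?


First octet: 4
Binary: 00000100
0xxxxxxx -> Class A (1-126)
Class A, default mask 255.0.0.0 (/8)


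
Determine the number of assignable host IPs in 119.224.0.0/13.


Host bits = 32 - 13 = 19
Total addresses = 2^19 = 524288
Usable = total - 2 (network and broadcast)
Usable hosts: 524286


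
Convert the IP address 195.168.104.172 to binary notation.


195 = 11000011
168 = 10101000
104 = 01101000
172 = 10101100
Binary: 11000011.10101000.01101000.10101100


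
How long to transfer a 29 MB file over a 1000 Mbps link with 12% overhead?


Effective throughput = 1000 * (1 - 12/100) = 880 Mbps
File size in Mb = 29 * 8 = 232 Mb
Time = 232 / 880
Time = 0.2636 seconds


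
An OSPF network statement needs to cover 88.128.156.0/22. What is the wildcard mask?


Subnet mask: 255.255.252.0
Wildcard = 255.255.255.255 - subnet mask
255 - 255 = 0
255 - 255 = 0
255 - 252 = 3
255 - 0 = 255
Wildcard: 0.0.3.255


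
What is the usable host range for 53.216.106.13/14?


Network: 53.216.0.0
Broadcast: 53.219.255.255
First usable = network + 1
Last usable = broadcast - 1
Range: 53.216.0.1 to 53.219.255.254


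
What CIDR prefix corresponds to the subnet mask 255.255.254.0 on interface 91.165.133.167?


Binary: 11111111.11111111.11111110.00000000
Count leading 1s
Prefix: /23


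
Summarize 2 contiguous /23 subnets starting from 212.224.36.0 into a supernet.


Original prefix: /23
Number of subnets: 2 = 2^1
New prefix = 23 - 1 = 22
Supernet: 212.224.36.0/22


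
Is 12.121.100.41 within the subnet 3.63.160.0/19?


Subnet network: 3.63.160.0
Test IP AND mask: 12.121.96.0
No, 12.121.100.41 is not in 3.63.160.0/19


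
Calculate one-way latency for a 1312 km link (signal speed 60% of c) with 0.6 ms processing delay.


Speed = 0.6 * 3e5 km/s = 180000 km/s
Propagation delay = 1312 / 180000 = 0.0073 s = 7.2889 ms
Processing delay = 0.6 ms
Total one-way latency = 7.8889 ms


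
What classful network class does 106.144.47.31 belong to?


First octet: 106
Binary: 01101010
0xxxxxxx -> Class A (1-126)
Class A, default mask 255.0.0.0 (/8)


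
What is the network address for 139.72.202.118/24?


IP:   10001011.01001000.11001010.01110110
Mask: 11111111.11111111.11111111.00000000
AND operation:
Net:  10001011.01001000.11001010.00000000
Network: 139.72.202.0/24


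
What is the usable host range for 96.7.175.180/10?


Network: 96.0.0.0
Broadcast: 96.63.255.255
First usable = network + 1
Last usable = broadcast - 1
Range: 96.0.0.1 to 96.63.255.254


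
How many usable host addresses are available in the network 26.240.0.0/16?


Host bits = 32 - 16 = 16
Total addresses = 2^16 = 65536
Usable = total - 2 (network and broadcast)
Usable hosts: 65534


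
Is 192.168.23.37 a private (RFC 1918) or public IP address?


RFC 1918 private ranges:
  10.0.0.0/8 (10.0.0.0 - 10.255.255.255)
  172.16.0.0/12 (172.16.0.0 - 172.31.255.255)
  192.168.0.0/16 (192.168.0.0 - 192.168.255.255)
Private (in 192.168.0.0/16)


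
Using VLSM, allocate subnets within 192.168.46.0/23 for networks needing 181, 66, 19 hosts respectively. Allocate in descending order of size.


181 hosts -> /24 (254 usable): 192.168.46.0/24
66 hosts -> /25 (126 usable): 192.168.47.0/25
19 hosts -> /27 (30 usable): 192.168.47.128/27
Allocation: 192.168.46.0/24 (181 hosts, 254 usable); 192.168.47.0/25 (66 hosts, 126 usable); 192.168.47.128/27 (19 hosts, 30 usable)


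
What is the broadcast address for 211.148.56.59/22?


Network: 211.148.56.0/22
Host bits = 10
Set all host bits to 1:
Broadcast: 211.148.59.255


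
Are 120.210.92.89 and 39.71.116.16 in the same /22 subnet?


Mask: 255.255.252.0
120.210.92.89 AND mask = 120.210.92.0
39.71.116.16 AND mask = 39.71.116.0
No, different subnets (120.210.92.0 vs 39.71.116.0)


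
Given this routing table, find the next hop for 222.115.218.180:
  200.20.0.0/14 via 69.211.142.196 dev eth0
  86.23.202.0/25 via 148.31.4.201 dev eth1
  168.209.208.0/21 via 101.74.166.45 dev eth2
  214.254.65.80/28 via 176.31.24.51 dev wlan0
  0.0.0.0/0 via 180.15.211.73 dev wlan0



Longest prefix match for 222.115.218.180:
  /14 200.20.0.0: no
  /25 86.23.202.0: no
  /21 168.209.208.0: no
  /28 214.254.65.80: no
  /0 0.0.0.0: MATCH
Selected: next-hop 180.15.211.73 via wlan0 (matched /0)


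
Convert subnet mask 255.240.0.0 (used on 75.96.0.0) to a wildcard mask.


Subnet mask: 255.240.0.0
Wildcard = 255.255.255.255 - subnet mask
255 - 255 = 0
255 - 240 = 15
255 - 0 = 255
255 - 0 = 255
Wildcard: 0.15.255.255


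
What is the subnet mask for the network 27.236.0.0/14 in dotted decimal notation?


/14 means 14 network bits, 18 host bits
Binary: 11111111111111000000000000000000
Mask: 255.252.0.0


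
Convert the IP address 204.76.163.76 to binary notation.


204 = 11001100
76 = 01001100
163 = 10100011
76 = 01001100
Binary: 11001100.01001100.10100011.01001100


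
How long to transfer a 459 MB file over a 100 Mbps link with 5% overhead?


Effective throughput = 100 * (1 - 5/100) = 95 Mbps
File size in Mb = 459 * 8 = 3672 Mb
Time = 3672 / 95
Time = 38.6526 seconds


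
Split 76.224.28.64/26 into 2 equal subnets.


New prefix = 26 + 1 = 27
Each subnet has 32 addresses
  76.224.28.64/27
  76.224.28.96/27
Subnets: 76.224.28.64/27, 76.224.28.96/27


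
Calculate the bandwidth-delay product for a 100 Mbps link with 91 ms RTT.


BDP = bandwidth * RTT
= 100 Mbps * 91 ms
= 100 * 1e6 * 91 / 1000 bits
= 9100000 bits
= 1137500 bytes
= 1110.8398 KB
BDP = 9100000 bits (1137500 bytes)


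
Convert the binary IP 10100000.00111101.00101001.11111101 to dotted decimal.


10100000 = 160
00111101 = 61
00101001 = 41
11111101 = 253
IP: 160.61.41.253


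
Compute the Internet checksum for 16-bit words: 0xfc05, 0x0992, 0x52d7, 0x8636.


Sum all words (with carry folding):
+ 0xfc05 = 0xfc05
+ 0x0992 = 0x0598
+ 0x52d7 = 0x586f
+ 0x8636 = 0xdea5
One's complement: ~0xdea5
Checksum = 0x215a


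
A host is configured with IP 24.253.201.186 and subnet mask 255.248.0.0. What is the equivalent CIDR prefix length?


Binary: 11111111.11111000.00000000.00000000
Count leading 1s
Prefix: /13


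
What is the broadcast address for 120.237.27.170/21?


Network: 120.237.24.0/21
Host bits = 11
Set all host bits to 1:
Broadcast: 120.237.31.255


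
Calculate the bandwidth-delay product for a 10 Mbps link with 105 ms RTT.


BDP = bandwidth * RTT
= 10 Mbps * 105 ms
= 10 * 1e6 * 105 / 1000 bits
= 1050000 bits
= 131250 bytes
= 128.1738 KB
BDP = 1050000 bits (131250 bytes)


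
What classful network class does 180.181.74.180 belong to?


First octet: 180
Binary: 10110100
10xxxxxx -> Class B (128-191)
Class B, default mask 255.255.0.0 (/16)


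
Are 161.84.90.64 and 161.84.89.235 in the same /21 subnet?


Mask: 255.255.248.0
161.84.90.64 AND mask = 161.84.88.0
161.84.89.235 AND mask = 161.84.88.0
Yes, same subnet (161.84.88.0)


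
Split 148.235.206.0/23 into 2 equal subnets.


New prefix = 23 + 1 = 24
Each subnet has 256 addresses
  148.235.206.0/24
  148.235.207.0/24
Subnets: 148.235.206.0/24, 148.235.207.0/24


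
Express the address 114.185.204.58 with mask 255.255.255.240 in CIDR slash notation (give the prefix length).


Binary: 11111111.11111111.11111111.11110000
Count leading 1s
Prefix: /28


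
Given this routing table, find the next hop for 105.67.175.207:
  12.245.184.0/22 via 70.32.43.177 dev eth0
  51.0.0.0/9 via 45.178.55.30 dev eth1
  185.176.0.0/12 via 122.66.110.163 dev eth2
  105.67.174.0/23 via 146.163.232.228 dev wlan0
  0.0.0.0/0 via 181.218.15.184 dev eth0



Longest prefix match for 105.67.175.207:
  /22 12.245.184.0: no
  /9 51.0.0.0: no
  /12 185.176.0.0: no
  /23 105.67.174.0: MATCH
  /0 0.0.0.0: MATCH
Selected: next-hop 146.163.232.228 via wlan0 (matched /23)


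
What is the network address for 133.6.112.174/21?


IP:   10000101.00000110.01110000.10101110
Mask: 11111111.11111111.11111000.00000000
AND operation:
Net:  10000101.00000110.01110000.00000000
Network: 133.6.112.0/21


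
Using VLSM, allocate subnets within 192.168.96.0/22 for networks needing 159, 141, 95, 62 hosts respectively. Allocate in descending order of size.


159 hosts -> /24 (254 usable): 192.168.96.0/24
141 hosts -> /24 (254 usable): 192.168.97.0/24
95 hosts -> /25 (126 usable): 192.168.98.0/25
62 hosts -> /26 (62 usable): 192.168.98.128/26
Allocation: 192.168.96.0/24 (159 hosts, 254 usable); 192.168.97.0/24 (141 hosts, 254 usable); 192.168.98.0/25 (95 hosts, 126 usable); 192.168.98.128/26 (62 hosts, 62 usable)


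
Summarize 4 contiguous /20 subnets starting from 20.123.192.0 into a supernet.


Original prefix: /20
Number of subnets: 4 = 2^2
New prefix = 20 - 2 = 18
Supernet: 20.123.192.0/18


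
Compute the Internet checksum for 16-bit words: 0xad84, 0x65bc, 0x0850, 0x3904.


Sum all words (with carry folding):
+ 0xad84 = 0xad84
+ 0x65bc = 0x1341
+ 0x0850 = 0x1b91
+ 0x3904 = 0x5495
One's complement: ~0x5495
Checksum = 0xab6a


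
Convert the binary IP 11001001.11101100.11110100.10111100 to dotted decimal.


11001001 = 201
11101100 = 236
11110100 = 244
10111100 = 188
IP: 201.236.244.188


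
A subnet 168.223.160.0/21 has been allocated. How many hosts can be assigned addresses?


Host bits = 32 - 21 = 11
Total addresses = 2^11 = 2048
Usable = total - 2 (network and broadcast)
Usable hosts: 2046


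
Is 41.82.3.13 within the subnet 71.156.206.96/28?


Subnet network: 71.156.206.96
Test IP AND mask: 41.82.3.0
No, 41.82.3.13 is not in 71.156.206.96/28


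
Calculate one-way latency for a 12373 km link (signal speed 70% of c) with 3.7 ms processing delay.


Speed = 0.7 * 3e5 km/s = 210000 km/s
Propagation delay = 12373 / 210000 = 0.0589 s = 58.919 ms
Processing delay = 3.7 ms
Total one-way latency = 62.619 ms


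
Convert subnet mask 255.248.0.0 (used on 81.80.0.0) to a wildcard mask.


Subnet mask: 255.248.0.0
Wildcard = 255.255.255.255 - subnet mask
255 - 255 = 0
255 - 248 = 7
255 - 0 = 255
255 - 0 = 255
Wildcard: 0.7.255.255


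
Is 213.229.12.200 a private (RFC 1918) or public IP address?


RFC 1918 private ranges:
  10.0.0.0/8 (10.0.0.0 - 10.255.255.255)
  172.16.0.0/12 (172.16.0.0 - 172.31.255.255)
  192.168.0.0/16 (192.168.0.0 - 192.168.255.255)
Public (not in any RFC 1918 range)


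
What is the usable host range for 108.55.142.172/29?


Network: 108.55.142.168
Broadcast: 108.55.142.175
First usable = network + 1
Last usable = broadcast - 1
Range: 108.55.142.169 to 108.55.142.174


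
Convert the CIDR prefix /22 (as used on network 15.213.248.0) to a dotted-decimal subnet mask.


/22 means 22 network bits, 10 host bits
Binary: 11111111111111111111110000000000
Mask: 255.255.252.0


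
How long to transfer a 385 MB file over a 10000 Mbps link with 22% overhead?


Effective throughput = 10000 * (1 - 22/100) = 7800 Mbps
File size in Mb = 385 * 8 = 3080 Mb
Time = 3080 / 7800
Time = 0.3949 seconds


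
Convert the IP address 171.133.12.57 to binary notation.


171 = 10101011
133 = 10000101
12 = 00001100
57 = 00111001
Binary: 10101011.10000101.00001100.00111001


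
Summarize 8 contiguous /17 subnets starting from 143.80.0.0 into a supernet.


Original prefix: /17
Number of subnets: 8 = 2^3
New prefix = 17 - 3 = 14
Supernet: 143.80.0.0/14


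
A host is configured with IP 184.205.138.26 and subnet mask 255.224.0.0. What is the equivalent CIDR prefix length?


Binary: 11111111.11100000.00000000.00000000
Count leading 1s
Prefix: /11


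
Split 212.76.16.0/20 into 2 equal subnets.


New prefix = 20 + 1 = 21
Each subnet has 2048 addresses
  212.76.16.0/21
  212.76.24.0/21
Subnets: 212.76.16.0/21, 212.76.24.0/21


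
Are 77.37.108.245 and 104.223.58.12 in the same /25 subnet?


Mask: 255.255.255.128
77.37.108.245 AND mask = 77.37.108.128
104.223.58.12 AND mask = 104.223.58.0
No, different subnets (77.37.108.128 vs 104.223.58.0)


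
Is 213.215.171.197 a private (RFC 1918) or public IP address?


RFC 1918 private ranges:
  10.0.0.0/8 (10.0.0.0 - 10.255.255.255)
  172.16.0.0/12 (172.16.0.0 - 172.31.255.255)
  192.168.0.0/16 (192.168.0.0 - 192.168.255.255)
Public (not in any RFC 1918 range)


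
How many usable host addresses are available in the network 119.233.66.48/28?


Host bits = 32 - 28 = 4
Total addresses = 2^4 = 16
Usable = total - 2 (network and broadcast)
Usable hosts: 14


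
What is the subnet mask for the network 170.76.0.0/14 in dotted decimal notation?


/14 means 14 network bits, 18 host bits
Binary: 11111111111111000000000000000000
Mask: 255.252.0.0


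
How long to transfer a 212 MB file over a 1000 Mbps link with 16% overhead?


Effective throughput = 1000 * (1 - 16/100) = 840 Mbps
File size in Mb = 212 * 8 = 1696 Mb
Time = 1696 / 840
Time = 2.019 seconds


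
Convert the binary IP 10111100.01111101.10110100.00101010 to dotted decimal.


10111100 = 188
01111101 = 125
10110100 = 180
00101010 = 42
IP: 188.125.180.42


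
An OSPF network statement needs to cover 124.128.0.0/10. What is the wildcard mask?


Subnet mask: 255.192.0.0
Wildcard = 255.255.255.255 - subnet mask
255 - 255 = 0
255 - 192 = 63
255 - 0 = 255
255 - 0 = 255
Wildcard: 0.63.255.255


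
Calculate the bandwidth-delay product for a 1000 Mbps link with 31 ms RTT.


BDP = bandwidth * RTT
= 1000 Mbps * 31 ms
= 1000 * 1e6 * 31 / 1000 bits
= 31000000 bits
= 3875000 bytes
= 3784.1797 KB
BDP = 31000000 bits (3875000 bytes)


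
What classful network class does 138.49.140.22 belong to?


First octet: 138
Binary: 10001010
10xxxxxx -> Class B (128-191)
Class B, default mask 255.255.0.0 (/16)


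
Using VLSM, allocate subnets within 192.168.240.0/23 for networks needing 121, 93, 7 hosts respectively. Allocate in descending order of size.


121 hosts -> /25 (126 usable): 192.168.240.0/25
93 hosts -> /25 (126 usable): 192.168.240.128/25
7 hosts -> /28 (14 usable): 192.168.241.0/28
Allocation: 192.168.240.0/25 (121 hosts, 126 usable); 192.168.240.128/25 (93 hosts, 126 usable); 192.168.241.0/28 (7 hosts, 14 usable)


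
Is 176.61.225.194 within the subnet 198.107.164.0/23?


Subnet network: 198.107.164.0
Test IP AND mask: 176.61.224.0
No, 176.61.225.194 is not in 198.107.164.0/23


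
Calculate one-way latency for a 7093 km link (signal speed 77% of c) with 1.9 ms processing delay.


Speed = 0.77 * 3e5 km/s = 231000 km/s
Propagation delay = 7093 / 231000 = 0.0307 s = 30.7056 ms
Processing delay = 1.9 ms
Total one-way latency = 32.6056 ms


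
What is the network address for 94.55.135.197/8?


IP:   01011110.00110111.10000111.11000101
Mask: 11111111.00000000.00000000.00000000
AND operation:
Net:  01011110.00000000.00000000.00000000
Network: 94.0.0.0/8


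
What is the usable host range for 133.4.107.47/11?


Network: 133.0.0.0
Broadcast: 133.31.255.255
First usable = network + 1
Last usable = broadcast - 1
Range: 133.0.0.1 to 133.31.255.254


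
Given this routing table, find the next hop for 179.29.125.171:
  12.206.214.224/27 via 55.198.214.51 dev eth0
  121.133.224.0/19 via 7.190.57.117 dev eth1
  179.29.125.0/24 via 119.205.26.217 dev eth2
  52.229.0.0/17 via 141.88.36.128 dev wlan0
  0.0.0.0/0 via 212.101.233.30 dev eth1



Longest prefix match for 179.29.125.171:
  /27 12.206.214.224: no
  /19 121.133.224.0: no
  /24 179.29.125.0: MATCH
  /17 52.229.0.0: no
  /0 0.0.0.0: MATCH
Selected: next-hop 119.205.26.217 via eth2 (matched /24)


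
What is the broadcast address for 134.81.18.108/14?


Network: 134.80.0.0/14
Host bits = 18
Set all host bits to 1:
Broadcast: 134.83.255.255


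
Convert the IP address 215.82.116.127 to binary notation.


215 = 11010111
82 = 01010010
116 = 01110100
127 = 01111111
Binary: 11010111.01010010.01110100.01111111


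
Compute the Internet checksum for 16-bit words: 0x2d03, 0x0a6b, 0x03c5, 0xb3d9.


Sum all words (with carry folding):
+ 0x2d03 = 0x2d03
+ 0x0a6b = 0x376e
+ 0x03c5 = 0x3b33
+ 0xb3d9 = 0xef0c
One's complement: ~0xef0c
Checksum = 0x10f3


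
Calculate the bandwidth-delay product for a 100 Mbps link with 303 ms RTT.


BDP = bandwidth * RTT
= 100 Mbps * 303 ms
= 100 * 1e6 * 303 / 1000 bits
= 30300000 bits
= 3787500 bytes
= 3698.7305 KB
BDP = 30300000 bits (3787500 bytes)


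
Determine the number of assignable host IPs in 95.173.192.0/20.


Host bits = 32 - 20 = 12
Total addresses = 2^12 = 4096
Usable = total - 2 (network and broadcast)
Usable hosts: 4094


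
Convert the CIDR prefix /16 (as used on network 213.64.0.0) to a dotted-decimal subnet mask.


/16 means 16 network bits, 16 host bits
Binary: 11111111111111110000000000000000
Mask: 255.255.0.0


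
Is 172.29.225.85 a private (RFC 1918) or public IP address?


RFC 1918 private ranges:
  10.0.0.0/8 (10.0.0.0 - 10.255.255.255)
  172.16.0.0/12 (172.16.0.0 - 172.31.255.255)
  192.168.0.0/16 (192.168.0.0 - 192.168.255.255)
Private (in 172.16.0.0/12)


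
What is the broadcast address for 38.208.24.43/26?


Network: 38.208.24.0/26
Host bits = 6
Set all host bits to 1:
Broadcast: 38.208.24.63


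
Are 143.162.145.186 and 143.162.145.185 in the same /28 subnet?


Mask: 255.255.255.240
143.162.145.186 AND mask = 143.162.145.176
143.162.145.185 AND mask = 143.162.145.176
Yes, same subnet (143.162.145.176)


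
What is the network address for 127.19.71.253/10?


IP:   01111111.00010011.01000111.11111101
Mask: 11111111.11000000.00000000.00000000
AND operation:
Net:  01111111.00000000.00000000.00000000
Network: 127.0.0.0/10


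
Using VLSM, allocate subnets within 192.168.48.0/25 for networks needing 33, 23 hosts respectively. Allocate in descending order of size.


33 hosts -> /26 (62 usable): 192.168.48.0/26
23 hosts -> /27 (30 usable): 192.168.48.64/27
Allocation: 192.168.48.0/26 (33 hosts, 62 usable); 192.168.48.64/27 (23 hosts, 30 usable)


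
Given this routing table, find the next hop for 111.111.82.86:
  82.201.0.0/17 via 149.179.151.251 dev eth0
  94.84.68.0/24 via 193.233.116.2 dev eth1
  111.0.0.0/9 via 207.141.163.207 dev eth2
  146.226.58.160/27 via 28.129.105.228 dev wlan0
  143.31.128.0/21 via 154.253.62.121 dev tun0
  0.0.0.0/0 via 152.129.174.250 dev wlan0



Longest prefix match for 111.111.82.86:
  /17 82.201.0.0: no
  /24 94.84.68.0: no
  /9 111.0.0.0: MATCH
  /27 146.226.58.160: no
  /21 143.31.128.0: no
  /0 0.0.0.0: MATCH
Selected: next-hop 207.141.163.207 via eth2 (matched /9)
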